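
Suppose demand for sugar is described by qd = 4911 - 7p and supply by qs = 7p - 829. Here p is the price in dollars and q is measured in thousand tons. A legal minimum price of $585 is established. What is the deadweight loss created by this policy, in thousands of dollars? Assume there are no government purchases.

Setting quantity demanded equal to quantity supplied, 4911 - 7p = 7p - 829, gives p* = 410 and q* = 2041.
Because the floor (585) lies above the market-clearing price, it is binding.
At p = 585: qd = 4911 - 7·585 = 816 and qs = 7·585 - 829 = 3266.
Quantity traded falls to 816. At q = 816 the demand price is (4911 - 816)/7 = 585 and the supply price is (829 + 816)/7 = 235.
Deadweight loss = ½ · (585 - 235) · (2041 - 816) = ½ · 350 · 1225 = 214375.

214375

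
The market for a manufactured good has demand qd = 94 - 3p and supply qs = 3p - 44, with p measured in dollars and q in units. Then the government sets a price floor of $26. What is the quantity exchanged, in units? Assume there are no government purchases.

Equilibrium: 94 - 3p = 3p - 44, so 138 = 6p and p* = 23, q* = 25.
Because the floor (26) lies above the market-clearing price, it is binding.
At p = 26: qd = 94 - 3·26 = 16 and qs = 3·26 - 44 = 34.
The quantity actually transacted is the short side, demand: 16.

16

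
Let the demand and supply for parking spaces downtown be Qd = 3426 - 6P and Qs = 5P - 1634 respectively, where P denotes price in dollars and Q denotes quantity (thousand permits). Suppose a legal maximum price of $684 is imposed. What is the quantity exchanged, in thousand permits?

666

Equilibrium: 3426 - 6P = 5P - 1634, so 5060 = 11P and P* = 460, Q* = 666.
Since 684 is above P* = 460, the ceiling does not bind and the free-market outcome prevails.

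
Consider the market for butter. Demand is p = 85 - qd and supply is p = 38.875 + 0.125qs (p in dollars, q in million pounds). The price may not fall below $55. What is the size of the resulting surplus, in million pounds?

99

Rearranging demand gives qd = 85 - p; rearranging supply gives qs = 8p - 311. In a free market, 85 - p = 8p - 311 gives the equilibrium p* = 44, q* = 41.
Because the floor (55) lies above the market-clearing price, it is binding.
At p = 55: qd = 85 - 55 = 30 and qs = 8·55 - 311 = 129.
Surplus = qs - qd = 129 - 30 = 99.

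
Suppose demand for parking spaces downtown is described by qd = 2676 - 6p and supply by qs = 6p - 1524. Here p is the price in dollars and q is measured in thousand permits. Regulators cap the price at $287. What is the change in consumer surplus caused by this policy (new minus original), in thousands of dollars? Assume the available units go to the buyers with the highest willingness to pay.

Setting quantity demanded equal to quantity supplied, 2676 - 6p = 6p - 1524, gives p* = 350 and q* = 576.
The ceiling of 287 is below the equilibrium price 350, so it binds.
At p = 287: qd = 2676 - 6·287 = 954 and qs = 6·287 - 1524 = 198.
Consumer surplus without the control is ½ · (446 - 350) · 576 = 27648.
With the ceiling, 198 units are sold at 287 (assume they go to the highest-value buyers). The demand price at q = 198 is 413, so CS = ½ · [(446 - 287) + (413 - 287)] · 198 = 28215.
Change in consumer surplus = 28215 - 27648 = 567.

567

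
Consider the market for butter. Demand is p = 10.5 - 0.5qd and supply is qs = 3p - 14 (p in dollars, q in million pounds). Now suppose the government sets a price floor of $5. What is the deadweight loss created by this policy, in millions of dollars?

0

Rearranging demand gives qd = 21 - 2p. In a free market, 21 - 2p = 3p - 14 gives the equilibrium p* = 7, q* = 7.
Since 5 is below p* = 7, the floor does not bind and the free-market outcome prevails.
Since the control does not bind, no trades are prevented and deadweight loss is zero.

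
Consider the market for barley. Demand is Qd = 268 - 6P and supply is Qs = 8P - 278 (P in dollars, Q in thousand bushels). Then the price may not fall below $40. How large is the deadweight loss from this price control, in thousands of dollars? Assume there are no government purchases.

Equilibrium: 268 - 6P = 8P - 278, so 546 = 14P and P* = 39, Q* = 34.
Because the floor (40) lies above the market-clearing price, it is binding.
At P = 40: Qd = 268 - 6·40 = 28 and Qs = 8·40 - 278 = 42.
Quantity traded falls to 28. At Q = 28 the demand price is (268 - 28)/6 = 40 and the supply price is (278 + 28)/8 = 38.25.
Deadweight loss = ½ · (40 - 38.25) · (34 - 28) = ½ · 1.75 · 6 = 5.25.

5.25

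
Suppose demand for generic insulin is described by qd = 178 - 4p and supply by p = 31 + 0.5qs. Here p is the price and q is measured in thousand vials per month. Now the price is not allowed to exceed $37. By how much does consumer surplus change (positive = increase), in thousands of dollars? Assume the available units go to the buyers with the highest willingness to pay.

Rearranging supply gives qs = 2p - 62. Equilibrium: 178 - 4p = 2p - 62, so 240 = 6p and p* = 40, q* = 18.
Since 37 < 40, the ceiling is binding.
At p = 37: qd = 178 - 4·37 = 30 and qs = 2·37 - 62 = 12.
Consumer surplus without the control is ½ · (44.5 - 40) · 18 = 40.5.
With the ceiling, 12 units are sold at 37 (assume they go to the highest-value buyers). The demand price at q = 12 is 41.5, so CS = ½ · [(44.5 - 37) + (41.5 - 37)] · 12 = 72.
Change in consumer surplus = 72 - 40.5 = 31.5.

31.5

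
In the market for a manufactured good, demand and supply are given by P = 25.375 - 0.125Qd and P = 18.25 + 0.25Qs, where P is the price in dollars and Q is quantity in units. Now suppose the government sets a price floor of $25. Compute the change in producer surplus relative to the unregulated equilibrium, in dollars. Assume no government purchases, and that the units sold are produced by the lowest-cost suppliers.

Rearranging demand gives Qd = 203 - 8P; rearranging supply gives Qs = 4P - 73. Equilibrium: 203 - 8P = 4P - 73, so 276 = 12P and P* = 23, Q* = 19.
Since 25 > 23, the floor is binding.
At P = 25: Qd = 203 - 8·25 = 3 and Qs = 4·25 - 73 = 27.
Producer surplus without the control is ½ · (23 - 18.25) · 19 = 45.125.
With the floor, 3 units are sold at 25. The supply price at Q = 3 is 19, so PS = ½ · [(25 - 18.25) + (25 - 19)] · 3 = 19.125.
Change in producer surplus = 19.125 - 45.125 = -26.

-26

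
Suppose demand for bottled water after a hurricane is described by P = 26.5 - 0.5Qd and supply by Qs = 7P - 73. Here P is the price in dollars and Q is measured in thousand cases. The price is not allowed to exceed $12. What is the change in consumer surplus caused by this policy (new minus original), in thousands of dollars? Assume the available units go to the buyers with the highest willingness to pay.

Rearranging demand gives Qd = 53 - 2P. In a free market, 53 - 2P = 7P - 73 gives the equilibrium P* = 14, Q* = 25.
The ceiling of 12 is below the equilibrium price 14, so it binds.
At P = 12: Qd = 53 - 2·12 = 29 and Qs = 7·12 - 73 = 11.
Consumer surplus without the control is ½ · (26.5 - 14) · 25 = 156.25.
With the ceiling, 11 units are sold at 12 (assume they go to the highest-value buyers). The demand price at Q = 11 is 21, so CS = ½ · [(26.5 - 12) + (21 - 12)] · 11 = 129.25.
Change in consumer surplus = 129.25 - 156.25 = -27.

-27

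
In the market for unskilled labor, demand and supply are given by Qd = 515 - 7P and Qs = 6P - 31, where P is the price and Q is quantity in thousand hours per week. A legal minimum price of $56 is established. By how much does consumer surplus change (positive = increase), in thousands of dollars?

-2408

Setting quantity demanded equal to quantity supplied, 515 - 7P = 6P - 31, gives P* = 42 and Q* = 221.
The floor of 56 is above the equilibrium price 42, so it binds.
At P = 56: Qd = 515 - 7·56 = 123 and Qs = 6·56 - 31 = 305.
Consumer surplus without the control is ½ · (515/7 - 42) · 221 = 48841/14.
With the floor, consumers buy 123 units at 56, so CS = ½ · (515/7 - 56) · 123 = 15129/14.
Change in consumer surplus = 15129/14 - 48841/14 = -2408.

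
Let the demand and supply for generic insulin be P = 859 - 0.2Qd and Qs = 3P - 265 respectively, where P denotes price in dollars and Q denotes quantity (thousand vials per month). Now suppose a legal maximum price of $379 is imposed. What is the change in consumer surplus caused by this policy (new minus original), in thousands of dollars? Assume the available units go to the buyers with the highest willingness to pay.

Rearranging demand gives Qd = 4295 - 5P. Setting quantity demanded equal to quantity supplied, 4295 - 5P = 3P - 265, gives P* = 570 and Q* = 1445.
The ceiling of 379 is below the equilibrium price 570, so it binds.
At P = 379: Qd = 4295 - 5·379 = 2400 and Qs = 3·379 - 265 = 872.
Consumer surplus without the control is ½ · (859 - 570) · 1445 = 208802.5.
With the ceiling, 872 units are sold at 379 (assume they go to the highest-value buyers). The demand price at Q = 872 is 684.6, so CS = ½ · [(859 - 379) + (684.6 - 379)] · 872 = 342521.6.
Change in consumer surplus = 342521.6 - 208802.5 = 133719.1.

133719.1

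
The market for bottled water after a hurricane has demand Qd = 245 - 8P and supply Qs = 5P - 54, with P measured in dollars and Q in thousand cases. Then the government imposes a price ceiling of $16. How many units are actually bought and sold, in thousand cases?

Without the control the market clears where 245 - 8P = 5P - 54, i.e. P* = 23 and Q* = 61.
Since 16 < 23, the ceiling is binding.
At P = 16: Qd = 245 - 8·16 = 117 and Qs = 5·16 - 54 = 26.
The quantity actually transacted is the short side, supply: 26.

26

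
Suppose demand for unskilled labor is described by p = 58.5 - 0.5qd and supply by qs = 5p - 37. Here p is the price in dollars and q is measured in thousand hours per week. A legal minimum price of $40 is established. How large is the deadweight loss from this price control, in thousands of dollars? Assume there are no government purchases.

453.6

Rearranging demand gives qd = 117 - 2p. Equilibrium: 117 - 2p = 5p - 37, so 154 = 7p and p* = 22, q* = 73.
Because the floor (40) lies above the market-clearing price, it is binding.
At p = 40: qd = 117 - 2·40 = 37 and qs = 5·40 - 37 = 163.
Quantity traded falls to 37. At q = 37 the demand price is (117 - 37)/2 = 40 and the supply price is (37 + 37)/5 = 14.8.
Deadweight loss = ½ · (40 - 14.8) · (73 - 37) = ½ · 25.2 · 36 = 453.6.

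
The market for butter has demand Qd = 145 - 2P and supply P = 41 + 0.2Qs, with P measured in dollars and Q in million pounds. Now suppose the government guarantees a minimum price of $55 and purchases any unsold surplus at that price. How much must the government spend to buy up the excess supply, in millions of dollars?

1925

Rearranging supply gives Qs = 5P - 205. Equilibrium: 145 - 2P = 5P - 205, so 350 = 7P and P* = 50, Q* = 45.
Because the floor (55) lies above the market-clearing price, it is binding.
At P = 55: Qd = 145 - 2·55 = 35 and Qs = 5·55 - 205 = 70.
Surplus = Qs - Qd = 35.
Government expenditure = surplus × support price = 35 × 55 = 1925.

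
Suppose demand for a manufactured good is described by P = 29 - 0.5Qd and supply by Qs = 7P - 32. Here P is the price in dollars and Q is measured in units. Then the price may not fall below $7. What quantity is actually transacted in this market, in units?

38

Rearranging demand gives Qd = 58 - 2P. Without the control the market clears where 58 - 2P = 7P - 32, i.e. P* = 10 and Q* = 38.
The floor of 7 is below the equilibrium price 10, so it is not binding; the market clears at P* = 10, Q* = 38.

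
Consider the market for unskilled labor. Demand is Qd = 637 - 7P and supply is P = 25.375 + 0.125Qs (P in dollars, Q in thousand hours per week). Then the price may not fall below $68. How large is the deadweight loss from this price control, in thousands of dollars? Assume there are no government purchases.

945

Rearranging supply gives Qs = 8P - 203. Setting quantity demanded equal to quantity supplied, 637 - 7P = 8P - 203, gives P* = 56 and Q* = 245.
The floor of 68 is above the equilibrium price 56, so it binds.
At P = 68: Qd = 637 - 7·68 = 161 and Qs = 8·68 - 203 = 341.
Quantity traded falls to 161. At Q = 161 the demand price is (637 - 161)/7 = 68 and the supply price is (203 + 161)/8 = 45.5.
Deadweight loss = ½ · (68 - 45.5) · (245 - 161) = ½ · 22.5 · 84 = 945.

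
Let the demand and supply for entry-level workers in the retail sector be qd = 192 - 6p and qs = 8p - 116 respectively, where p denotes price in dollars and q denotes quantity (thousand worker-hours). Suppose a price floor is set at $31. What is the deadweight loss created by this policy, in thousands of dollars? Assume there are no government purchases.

Equilibrium: 192 - 6p = 8p - 116, so 308 = 14p and p* = 22, q* = 60.
Since 31 > 22, the floor is binding.
At p = 31: qd = 192 - 6·31 = 6 and qs = 8·31 - 116 = 132.
Quantity traded falls to 6. At q = 6 the demand price is (192 - 6)/6 = 31 and the supply price is (116 + 6)/8 = 15.25.
Deadweight loss = ½ · (31 - 15.25) · (60 - 6) = ½ · 15.75 · 54 = 425.25.

425.25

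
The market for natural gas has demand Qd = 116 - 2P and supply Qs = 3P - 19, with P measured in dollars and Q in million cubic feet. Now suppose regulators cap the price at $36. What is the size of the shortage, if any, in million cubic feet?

In a free market, 116 - 2P = 3P - 19 gives the equilibrium P* = 27, Q* = 62.
The ceiling of 36 is above the equilibrium price 27, so it is not binding; the market clears at P* = 27, Q* = 62.
Since the control does not bind, there is no shortage.

0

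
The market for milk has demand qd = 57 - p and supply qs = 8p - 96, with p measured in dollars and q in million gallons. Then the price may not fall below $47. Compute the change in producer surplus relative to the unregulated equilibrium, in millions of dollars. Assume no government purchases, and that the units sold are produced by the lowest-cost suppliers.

Setting quantity demanded equal to quantity supplied, 57 - p = 8p - 96, gives p* = 17 and q* = 40.
The floor of 47 is above the equilibrium price 17, so it binds.
At p = 47: qd = 57 - 47 = 10 and qs = 8·47 - 96 = 280.
Producer surplus without the control is ½ · (17 - 12) · 40 = 100.
With the floor, 10 units are sold at 47. The supply price at q = 10 is 13.25, so PS = ½ · [(47 - 12) + (47 - 13.25)] · 10 = 343.75.
Change in producer surplus = 343.75 - 100 = 243.75.

243.75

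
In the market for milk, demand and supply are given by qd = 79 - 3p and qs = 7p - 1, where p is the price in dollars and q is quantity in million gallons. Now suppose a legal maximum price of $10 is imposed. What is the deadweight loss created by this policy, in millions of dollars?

0

Equilibrium: 79 - 3p = 7p - 1, so 80 = 10p and p* = 8, q* = 55.
Since 10 is above p* = 8, the ceiling does not bind and the free-market outcome prevails.
Since the control does not bind, no trades are prevented and deadweight loss is zero.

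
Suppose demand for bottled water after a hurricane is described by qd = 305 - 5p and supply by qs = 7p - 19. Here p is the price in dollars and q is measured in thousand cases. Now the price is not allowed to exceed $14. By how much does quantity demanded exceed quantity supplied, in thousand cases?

In a free market, 305 - 5p = 7p - 19 gives the equilibrium p* = 27, q* = 170.
Because the ceiling (14) lies below the market-clearing price, it is binding.
At p = 14: qd = 305 - 5·14 = 235 and qs = 7·14 - 19 = 79.
Shortage = qd - qs = 235 - 79 = 156.

156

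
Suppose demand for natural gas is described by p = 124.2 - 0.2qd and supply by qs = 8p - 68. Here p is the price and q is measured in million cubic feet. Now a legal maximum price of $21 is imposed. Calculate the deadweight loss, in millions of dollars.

Rearranging demand gives qd = 621 - 5p. Equilibrium: 621 - 5p = 8p - 68, so 689 = 13p and p* = 53, q* = 356.
The ceiling of 21 is below the equilibrium price 53, so it binds.
At p = 21: qd = 621 - 5·21 = 516 and qs = 8·21 - 68 = 100.
Quantity traded falls to 100. At q = 100 the demand price is (621 - 100)/5 = 104.2 and the supply price is (68 + 100)/8 = 21.
Deadweight loss = ½ · (104.2 - 21) · (356 - 100) = ½ · 83.2 · 256 = 10649.6.

10649.6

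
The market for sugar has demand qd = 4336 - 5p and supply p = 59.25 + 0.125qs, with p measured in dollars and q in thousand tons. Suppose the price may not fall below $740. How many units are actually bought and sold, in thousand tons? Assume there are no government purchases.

636

Rearranging supply gives qs = 8p - 474. In a free market, 4336 - 5p = 8p - 474 gives the equilibrium p* = 370, q* = 2486.
Because the floor (740) lies above the market-clearing price, it is binding.
At p = 740: qd = 4336 - 5·740 = 636 and qs = 8·740 - 474 = 5446.
The quantity actually transacted is the short side, demand: 636.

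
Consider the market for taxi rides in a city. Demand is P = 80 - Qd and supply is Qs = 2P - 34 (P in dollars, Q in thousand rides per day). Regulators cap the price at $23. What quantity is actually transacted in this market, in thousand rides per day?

Rearranging demand gives Qd = 80 - P. Setting quantity demanded equal to quantity supplied, 80 - P = 2P - 34, gives P* = 38 and Q* = 42.
Since 23 < 38, the ceiling is binding.
At P = 23: Qd = 80 - 23 = 57 and Qs = 2·23 - 34 = 12.
The quantity actually transacted is the short side, supply: 12.

12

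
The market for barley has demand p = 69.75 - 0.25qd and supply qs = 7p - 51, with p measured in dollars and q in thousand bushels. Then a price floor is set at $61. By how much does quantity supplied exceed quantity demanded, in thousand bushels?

341

Rearranging demand gives qd = 279 - 4p. Setting quantity demanded equal to quantity supplied, 279 - 4p = 7p - 51, gives p* = 30 and q* = 159.
The floor of 61 is above the equilibrium price 30, so it binds.
At p = 61: qd = 279 - 4·61 = 35 and qs = 7·61 - 51 = 376.
Surplus = qs - qd = 376 - 35 = 341.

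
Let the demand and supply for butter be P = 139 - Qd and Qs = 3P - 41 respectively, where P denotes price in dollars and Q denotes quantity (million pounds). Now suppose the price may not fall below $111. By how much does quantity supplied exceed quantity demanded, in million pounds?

Rearranging demand gives Qd = 139 - P. Setting quantity demanded equal to quantity supplied, 139 - P = 3P - 41, gives P* = 45 and Q* = 94.
The floor of 111 is above the equilibrium price 45, so it binds.
At P = 111: Qd = 139 - 111 = 28 and Qs = 3·111 - 41 = 292.
Surplus = Qs - Qd = 292 - 28 = 264.

264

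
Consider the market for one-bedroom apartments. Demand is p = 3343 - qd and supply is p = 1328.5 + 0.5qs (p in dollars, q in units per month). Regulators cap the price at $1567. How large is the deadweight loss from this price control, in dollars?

Rearranging demand gives qd = 3343 - p; rearranging supply gives qs = 2p - 2657. In a free market, 3343 - p = 2p - 2657 gives the equilibrium p* = 2000, q* = 1343.
Since 1567 < 2000, the ceiling is binding.
At p = 1567: qd = 3343 - 1567 = 1776 and qs = 2·1567 - 2657 = 477.
Quantity traded falls to 477. At q = 477 the demand price is 3343 - 477 = 2866 and the supply price is (2657 + 477)/2 = 1567.
Deadweight loss = ½ · (2866 - 1567) · (1343 - 477) = ½ · 1299 · 866 = 562467.

562467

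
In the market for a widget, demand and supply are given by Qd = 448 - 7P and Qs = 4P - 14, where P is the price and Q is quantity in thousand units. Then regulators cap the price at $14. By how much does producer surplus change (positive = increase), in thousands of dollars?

Setting quantity demanded equal to quantity supplied, 448 - 7P = 4P - 14, gives P* = 42 and Q* = 154.
Because the ceiling (14) lies below the market-clearing price, it is binding.
At P = 14: Qd = 448 - 7·14 = 350 and Qs = 4·14 - 14 = 42.
Producer surplus without the control is ½ · (42 - 3.5) · 154 = 2964.5.
With the ceiling, producers sell 42 units at 14, so PS = ½ · (14 - 3.5) · 42 = 220.5.
Change in producer surplus = 220.5 - 2964.5 = -2744.

-2744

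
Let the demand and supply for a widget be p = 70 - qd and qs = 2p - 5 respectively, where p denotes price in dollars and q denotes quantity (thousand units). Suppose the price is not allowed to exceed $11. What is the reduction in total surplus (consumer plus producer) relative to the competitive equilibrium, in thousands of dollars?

Rearranging demand gives qd = 70 - p. Equilibrium: 70 - p = 2p - 5, so 75 = 3p and p* = 25, q* = 45.
Since 11 < 25, the ceiling is binding.
At p = 11: qd = 70 - 11 = 59 and qs = 2·11 - 5 = 17.
Quantity traded falls to 17. At q = 17 the demand price is 70 - 17 = 53 and the supply price is (5 + 17)/2 = 11.
Deadweight loss = ½ · (53 - 11) · (45 - 17) = ½ · 42 · 28 = 588.

588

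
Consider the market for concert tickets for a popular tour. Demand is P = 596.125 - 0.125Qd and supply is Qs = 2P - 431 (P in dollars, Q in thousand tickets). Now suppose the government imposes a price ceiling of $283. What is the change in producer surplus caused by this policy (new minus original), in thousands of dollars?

Rearranging demand gives Qd = 4769 - 8P. Setting quantity demanded equal to quantity supplied, 4769 - 8P = 2P - 431, gives P* = 520 and Q* = 609.
Since 283 < 520, the ceiling is binding.
At P = 283: Qd = 4769 - 8·283 = 2505 and Qs = 2·283 - 431 = 135.
Producer surplus without the control is ½ · (520 - 215.5) · 609 = 92720.25.
With the ceiling, producers sell 135 units at 283, so PS = ½ · (283 - 215.5) · 135 = 4556.25.
Change in producer surplus = 4556.25 - 92720.25 = -88164.

-88164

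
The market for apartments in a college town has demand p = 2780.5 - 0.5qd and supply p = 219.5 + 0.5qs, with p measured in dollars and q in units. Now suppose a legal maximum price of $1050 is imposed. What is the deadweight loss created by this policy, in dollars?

Rearranging demand gives qd = 5561 - 2p; rearranging supply gives qs = 2p - 439. Equilibrium: 5561 - 2p = 2p - 439, so 6000 = 4p and p* = 1500, q* = 2561.
Because the ceiling (1050) lies below the market-clearing price, it is binding.
At p = 1050: qd = 5561 - 2·1050 = 3461 and qs = 2·1050 - 439 = 1661.
Quantity traded falls to 1661. At q = 1661 the demand price is (5561 - 1661)/2 = 1950 and the supply price is (439 + 1661)/2 = 1050.
Deadweight loss = ½ · (1950 - 1050) · (2561 - 1661) = ½ · 900 · 900 = 405000.

405000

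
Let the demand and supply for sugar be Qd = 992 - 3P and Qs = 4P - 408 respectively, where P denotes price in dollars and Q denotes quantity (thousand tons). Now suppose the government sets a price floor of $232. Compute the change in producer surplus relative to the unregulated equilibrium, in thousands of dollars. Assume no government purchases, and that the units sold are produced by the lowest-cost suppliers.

Without the control the market clears where 992 - 3P = 4P - 408, i.e. P* = 200 and Q* = 392.
Because the floor (232) lies above the market-clearing price, it is binding.
At P = 232: Qd = 992 - 3·232 = 296 and Qs = 4·232 - 408 = 520.
Producer surplus without the control is ½ · (200 - 102) · 392 = 19208.
With the floor, 296 units are sold at 232. The supply price at Q = 296 is 176, so PS = ½ · [(232 - 102) + (232 - 176)] · 296 = 27528.
Change in producer surplus = 27528 - 19208 = 8320.

8320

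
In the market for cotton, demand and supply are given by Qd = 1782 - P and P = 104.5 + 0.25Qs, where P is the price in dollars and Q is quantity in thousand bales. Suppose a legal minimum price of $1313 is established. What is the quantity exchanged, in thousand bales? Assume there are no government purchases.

Rearranging supply gives Qs = 4P - 418. Setting quantity demanded equal to quantity supplied, 1782 - P = 4P - 418, gives P* = 440 and Q* = 1342.
Because the floor (1313) lies above the market-clearing price, it is binding.
At P = 1313: Qd = 1782 - 1313 = 469 and Qs = 4·1313 - 418 = 4834.
The quantity actually transacted is the short side, demand: 469.

469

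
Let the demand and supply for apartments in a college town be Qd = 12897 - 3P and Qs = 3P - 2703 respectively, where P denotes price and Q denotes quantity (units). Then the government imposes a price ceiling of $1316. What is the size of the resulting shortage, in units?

Setting quantity demanded equal to quantity supplied, 12897 - 3P = 3P - 2703, gives P* = 2600 and Q* = 5097.
The ceiling of 1316 is below the equilibrium price 2600, so it binds.
At P = 1316: Qd = 12897 - 3·1316 = 8949 and Qs = 3·1316 - 2703 = 1245.
Shortage = Qd - Qs = 8949 - 1245 = 7704.

7704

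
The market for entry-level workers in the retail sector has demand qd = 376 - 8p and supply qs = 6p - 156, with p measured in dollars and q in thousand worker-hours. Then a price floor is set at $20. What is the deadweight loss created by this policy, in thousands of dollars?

0

Equilibrium: 376 - 8p = 6p - 156, so 532 = 14p and p* = 38, q* = 72.
The floor of 20 is below the equilibrium price 38, so it is not binding; the market clears at p* = 38, q* = 72.
Since the control does not bind, no trades are prevented and deadweight loss is zero.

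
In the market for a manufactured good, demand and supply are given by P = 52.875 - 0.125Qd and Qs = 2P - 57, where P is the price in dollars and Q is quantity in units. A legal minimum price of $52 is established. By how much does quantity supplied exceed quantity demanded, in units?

40

Rearranging demand gives Qd = 423 - 8P. In a free market, 423 - 8P = 2P - 57 gives the equilibrium P* = 48, Q* = 39.
The floor of 52 is above the equilibrium price 48, so it binds.
At P = 52: Qd = 423 - 8·52 = 7 and Qs = 2·52 - 57 = 47.
Surplus = Qs - Qd = 47 - 7 = 40.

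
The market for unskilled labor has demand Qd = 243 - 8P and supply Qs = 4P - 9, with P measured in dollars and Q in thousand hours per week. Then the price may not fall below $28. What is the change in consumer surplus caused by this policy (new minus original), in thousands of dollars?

Equilibrium: 243 - 8P = 4P - 9, so 252 = 12P and P* = 21, Q* = 75.
Because the floor (28) lies above the market-clearing price, it is binding.
At P = 28: Qd = 243 - 8·28 = 19 and Qs = 4·28 - 9 = 103.
Consumer surplus without the control is ½ · (30.375 - 21) · 75 = 351.5625.
With the floor, consumers buy 19 units at 28, so CS = ½ · (30.375 - 28) · 19 = 22.5625.
Change in consumer surplus = 22.5625 - 351.5625 = -329.

-329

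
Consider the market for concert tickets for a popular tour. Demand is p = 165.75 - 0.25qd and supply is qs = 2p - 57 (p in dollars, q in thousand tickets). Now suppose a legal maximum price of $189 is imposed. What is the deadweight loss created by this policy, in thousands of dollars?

0

Rearranging demand gives qd = 663 - 4p. Without the control the market clears where 663 - 4p = 2p - 57, i.e. p* = 120 and q* = 183.
The ceiling of 189 is above the equilibrium price 120, so it is not binding; the market clears at p* = 120, q* = 183.
Since the control does not bind, no trades are prevented and deadweight loss is zero.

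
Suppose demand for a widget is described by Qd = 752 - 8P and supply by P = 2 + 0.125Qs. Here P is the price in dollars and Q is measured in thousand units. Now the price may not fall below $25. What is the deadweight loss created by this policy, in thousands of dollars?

0

Rearranging supply gives Qs = 8P - 16. In a free market, 752 - 8P = 8P - 16 gives the equilibrium P* = 48, Q* = 368.
The floor of 25 is below the equilibrium price 48, so it is not binding; the market clears at P* = 48, Q* = 368.
Since the control does not bind, no trades are prevented and deadweight loss is zero.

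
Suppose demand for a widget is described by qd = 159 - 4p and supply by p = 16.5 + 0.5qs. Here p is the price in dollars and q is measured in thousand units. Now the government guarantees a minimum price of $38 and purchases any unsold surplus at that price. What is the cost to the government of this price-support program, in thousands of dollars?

Rearranging supply gives qs = 2p - 33. In a free market, 159 - 4p = 2p - 33 gives the equilibrium p* = 32, q* = 31.
Because the floor (38) lies above the market-clearing price, it is binding.
At p = 38: qd = 159 - 4·38 = 7 and qs = 2·38 - 33 = 43.
Surplus = qs - qd = 36.
Government expenditure = surplus × support price = 36 × 38 = 1368.

1368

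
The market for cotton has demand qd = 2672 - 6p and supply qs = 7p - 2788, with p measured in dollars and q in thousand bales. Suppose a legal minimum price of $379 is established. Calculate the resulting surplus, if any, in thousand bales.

Without the control the market clears where 2672 - 6p = 7p - 2788, i.e. p* = 420 and q* = 152.
Since 379 is below p* = 420, the floor does not bind and the free-market outcome prevails.
Since the control does not bind, there is no surplus.

0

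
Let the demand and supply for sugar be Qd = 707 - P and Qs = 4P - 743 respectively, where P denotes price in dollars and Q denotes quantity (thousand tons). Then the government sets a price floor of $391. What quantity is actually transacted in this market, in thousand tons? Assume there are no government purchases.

316

Without the control the market clears where 707 - P = 4P - 743, i.e. P* = 290 and Q* = 417.
The floor of 391 is above the equilibrium price 290, so it binds.
At P = 391: Qd = 707 - 391 = 316 and Qs = 4·391 - 743 = 821.
The quantity actually transacted is the short side, demand: 316.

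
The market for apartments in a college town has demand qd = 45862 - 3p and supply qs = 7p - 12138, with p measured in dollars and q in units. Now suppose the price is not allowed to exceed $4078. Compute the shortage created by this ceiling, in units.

17220

In a free market, 45862 - 3p = 7p - 12138 gives the equilibrium p* = 5800, q* = 28462.
Since 4078 < 5800, the ceiling is binding.
At p = 4078: qd = 45862 - 3·4078 = 33628 and qs = 7·4078 - 12138 = 16408.
Shortage = qd - qs = 33628 - 16408 = 17220.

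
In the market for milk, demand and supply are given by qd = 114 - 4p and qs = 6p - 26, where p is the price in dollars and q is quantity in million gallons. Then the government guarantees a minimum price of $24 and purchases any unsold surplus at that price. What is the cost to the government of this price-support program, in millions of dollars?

Without the control the market clears where 114 - 4p = 6p - 26, i.e. p* = 14 and q* = 58.
Because the floor (24) lies above the market-clearing price, it is binding.
At p = 24: qd = 114 - 4·24 = 18 and qs = 6·24 - 26 = 118.
Surplus = qs - qd = 100.
Government expenditure = surplus × support price = 100 × 24 = 2400.

2400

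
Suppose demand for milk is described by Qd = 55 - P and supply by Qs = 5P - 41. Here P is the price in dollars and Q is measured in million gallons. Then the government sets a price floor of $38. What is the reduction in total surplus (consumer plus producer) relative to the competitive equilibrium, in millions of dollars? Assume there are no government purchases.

290.4

In a free market, 55 - P = 5P - 41 gives the equilibrium P* = 16, Q* = 39.
Because the floor (38) lies above the market-clearing price, it is binding.
At P = 38: Qd = 55 - 38 = 17 and Qs = 5·38 - 41 = 149.
Quantity traded falls to 17. At Q = 17 the demand price is 55 - 17 = 38 and the supply price is (41 + 17)/5 = 11.6.
Deadweight loss = ½ · (38 - 11.6) · (39 - 17) = ½ · 26.4 · 22 = 290.4.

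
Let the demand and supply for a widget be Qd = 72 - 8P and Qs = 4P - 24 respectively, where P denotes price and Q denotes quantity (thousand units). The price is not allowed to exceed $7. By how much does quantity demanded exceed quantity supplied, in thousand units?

12

In a free market, 72 - 8P = 4P - 24 gives the equilibrium P* = 8, Q* = 8.
The ceiling of 7 is below the equilibrium price 8, so it binds.
At P = 7: Qd = 72 - 8·7 = 16 and Qs = 4·7 - 24 = 4.
Shortage = Qd - Qs = 16 - 4 = 12.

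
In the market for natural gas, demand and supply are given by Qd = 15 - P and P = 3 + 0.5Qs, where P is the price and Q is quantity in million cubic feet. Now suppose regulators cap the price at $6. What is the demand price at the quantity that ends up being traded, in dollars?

9

Rearranging supply gives Qs = 2P - 6. Equilibrium: 15 - P = 2P - 6, so 21 = 3P and P* = 7, Q* = 8.
The ceiling of 6 is below the equilibrium price 7, so it binds.
At P = 6: Qd = 15 - 6 = 9 and Qs = 2·6 - 6 = 6.
Only 6 units reach the market. On the demand curve, the marginal buyer's willingness to pay at Q = 6 is (15 - 6) = 9.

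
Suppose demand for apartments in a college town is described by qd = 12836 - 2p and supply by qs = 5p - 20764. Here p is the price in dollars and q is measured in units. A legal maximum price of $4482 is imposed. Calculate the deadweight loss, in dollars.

884835

Setting quantity demanded equal to quantity supplied, 12836 - 2p = 5p - 20764, gives p* = 4800 and q* = 3236.
The ceiling of 4482 is below the equilibrium price 4800, so it binds.
At p = 4482: qd = 12836 - 2·4482 = 3872 and qs = 5·4482 - 20764 = 1646.
Quantity traded falls to 1646. At q = 1646 the demand price is (12836 - 1646)/2 = 5595 and the supply price is (20764 + 1646)/5 = 4482.
Deadweight loss = ½ · (5595 - 4482) · (3236 - 1646) = ½ · 1113 · 1590 = 884835.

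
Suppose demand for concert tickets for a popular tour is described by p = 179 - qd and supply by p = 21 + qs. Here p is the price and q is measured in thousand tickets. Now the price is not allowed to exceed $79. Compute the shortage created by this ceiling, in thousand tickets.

42

Rearranging demand gives qd = 179 - p; rearranging supply gives qs = p - 21. In a free market, 179 - p = p - 21 gives the equilibrium p* = 100, q* = 79.
The ceiling of 79 is below the equilibrium price 100, so it binds.
At p = 79: qd = 179 - 79 = 100 and qs = 79 - 21 = 58.
Shortage = qd - qs = 100 - 58 = 42.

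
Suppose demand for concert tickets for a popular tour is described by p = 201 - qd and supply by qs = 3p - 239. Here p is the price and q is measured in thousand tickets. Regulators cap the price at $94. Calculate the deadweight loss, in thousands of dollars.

Rearranging demand gives qd = 201 - p. In a free market, 201 - p = 3p - 239 gives the equilibrium p* = 110, q* = 91.
Since 94 < 110, the ceiling is binding.
At p = 94: qd = 201 - 94 = 107 and qs = 3·94 - 239 = 43.
Quantity traded falls to 43. At q = 43 the demand price is 201 - 43 = 158 and the supply price is (239 + 43)/3 = 94.
Deadweight loss = ½ · (158 - 94) · (91 - 43) = ½ · 64 · 48 = 1536.

1536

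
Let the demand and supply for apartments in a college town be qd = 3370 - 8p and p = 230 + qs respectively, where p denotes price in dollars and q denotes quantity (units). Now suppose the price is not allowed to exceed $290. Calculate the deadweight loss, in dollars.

6806.25

Rearranging supply gives qs = p - 230. Without the control the market clears where 3370 - 8p = p - 230, i.e. p* = 400 and q* = 170.
Since 290 < 400, the ceiling is binding.
At p = 290: qd = 3370 - 8·290 = 1050 and qs = 290 - 230 = 60.
Quantity traded falls to 60. At q = 60 the demand price is (3370 - 60)/8 = 413.75 and the supply price is 230 + 60 = 290.
Deadweight loss = ½ · (413.75 - 290) · (170 - 60) = ½ · 123.75 · 110 = 6806.25.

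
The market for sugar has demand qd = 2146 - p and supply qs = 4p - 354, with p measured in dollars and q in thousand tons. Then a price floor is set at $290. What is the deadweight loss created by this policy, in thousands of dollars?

0

Equilibrium: 2146 - p = 4p - 354, so 2500 = 5p and p* = 500, q* = 1646.
The floor of 290 is below the equilibrium price 500, so it is not binding; the market clears at p* = 500, q* = 1646.
Since the control does not bind, no trades are prevented and deadweight loss is zero.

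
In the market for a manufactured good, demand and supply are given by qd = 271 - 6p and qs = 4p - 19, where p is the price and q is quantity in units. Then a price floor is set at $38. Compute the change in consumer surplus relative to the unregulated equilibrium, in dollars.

-630

Setting quantity demanded equal to quantity supplied, 271 - 6p = 4p - 19, gives p* = 29 and q* = 97.
The floor of 38 is above the equilibrium price 29, so it binds.
At p = 38: qd = 271 - 6·38 = 43 and qs = 4·38 - 19 = 133.
Consumer surplus without the control is ½ · (271/6 - 29) · 97 = 9409/12.
With the floor, consumers buy 43 units at 38, so CS = ½ · (271/6 - 38) · 43 = 1849/12.
Change in consumer surplus = 1849/12 - 9409/12 = -630.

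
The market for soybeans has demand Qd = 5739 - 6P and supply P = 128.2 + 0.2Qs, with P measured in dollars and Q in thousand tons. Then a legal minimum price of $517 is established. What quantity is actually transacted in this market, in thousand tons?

Rearranging supply gives Qs = 5P - 641. Without the control the market clears where 5739 - 6P = 5P - 641, i.e. P* = 580 and Q* = 2259.
Since 517 is below P* = 580, the floor does not bind and the free-market outcome prevails.

2259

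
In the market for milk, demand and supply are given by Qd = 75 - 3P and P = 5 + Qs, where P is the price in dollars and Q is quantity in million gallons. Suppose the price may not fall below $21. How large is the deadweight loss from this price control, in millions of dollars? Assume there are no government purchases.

6

Rearranging supply gives Qs = P - 5. Without the control the market clears where 75 - 3P = P - 5, i.e. P* = 20 and Q* = 15.
Because the floor (21) lies above the market-clearing price, it is binding.
At P = 21: Qd = 75 - 3·21 = 12 and Qs = 21 - 5 = 16.
Quantity traded falls to 12. At Q = 12 the demand price is (75 - 12)/3 = 21 and the supply price is 5 + 12 = 17.
Deadweight loss = ½ · (21 - 17) · (15 - 12) = ½ · 4 · 3 = 6.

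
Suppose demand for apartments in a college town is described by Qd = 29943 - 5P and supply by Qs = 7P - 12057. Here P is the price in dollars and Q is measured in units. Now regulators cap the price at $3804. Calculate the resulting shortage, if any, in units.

Setting quantity demanded equal to quantity supplied, 29943 - 5P = 7P - 12057, gives P* = 3500 and Q* = 12443.
The ceiling of 3804 is above the equilibrium price 3500, so it is not binding; the market clears at P* = 3500, Q* = 12443.
Since the control does not bind, there is no shortage.

0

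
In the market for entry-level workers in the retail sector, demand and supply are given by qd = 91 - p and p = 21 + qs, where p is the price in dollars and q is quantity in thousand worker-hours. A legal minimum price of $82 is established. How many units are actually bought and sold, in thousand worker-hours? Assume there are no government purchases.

9

Rearranging supply gives qs = p - 21. Equilibrium: 91 - p = p - 21, so 112 = 2p and p* = 56, q* = 35.
The floor of 82 is above the equilibrium price 56, so it binds.
At p = 82: qd = 91 - 82 = 9 and qs = 82 - 21 = 61.
The quantity actually transacted is the short side, demand: 9.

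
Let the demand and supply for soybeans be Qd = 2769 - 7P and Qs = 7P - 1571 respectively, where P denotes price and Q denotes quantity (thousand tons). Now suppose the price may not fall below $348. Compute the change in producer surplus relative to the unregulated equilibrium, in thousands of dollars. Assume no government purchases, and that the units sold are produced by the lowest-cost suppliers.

7600

In a free market, 2769 - 7P = 7P - 1571 gives the equilibrium P* = 310, Q* = 599.
Since 348 > 310, the floor is binding.
At P = 348: Qd = 2769 - 7·348 = 333 and Qs = 7·348 - 1571 = 865.
Producer surplus without the control is ½ · (310 - 1571/7) · 599 = 358801/14.
With the floor, 333 units are sold at 348. The supply price at Q = 333 is 272, so PS = ½ · [(348 - 1571/7) + (348 - 272)] · 333 = 465201/14.
Change in producer surplus = 465201/14 - 358801/14 = 7600.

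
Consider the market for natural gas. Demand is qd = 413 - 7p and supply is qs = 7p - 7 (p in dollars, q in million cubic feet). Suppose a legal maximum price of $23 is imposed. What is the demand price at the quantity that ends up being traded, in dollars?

Equilibrium: 413 - 7p = 7p - 7, so 420 = 14p and p* = 30, q* = 203.
The ceiling of 23 is below the equilibrium price 30, so it binds.
At p = 23: qd = 413 - 7·23 = 252 and qs = 7·23 - 7 = 154.
Only 154 units reach the market. On the demand curve, the marginal buyer's willingness to pay at q = 154 is (413 - 154)/7 = 37.

37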